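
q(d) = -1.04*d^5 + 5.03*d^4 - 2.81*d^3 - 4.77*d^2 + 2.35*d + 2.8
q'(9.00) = -20216.06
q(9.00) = -30820.04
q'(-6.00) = -11329.01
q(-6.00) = 15029.86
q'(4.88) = -855.78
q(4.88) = -451.52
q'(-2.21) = -358.96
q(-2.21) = 179.45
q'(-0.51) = 2.00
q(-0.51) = 1.11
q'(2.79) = 31.99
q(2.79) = 40.16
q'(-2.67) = -679.51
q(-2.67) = 412.76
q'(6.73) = -4978.19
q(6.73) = -5093.69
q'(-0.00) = 2.35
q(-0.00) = 2.80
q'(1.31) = 5.30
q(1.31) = 2.18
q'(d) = -5.2*d^4 + 20.12*d^3 - 8.43*d^2 - 9.54*d + 2.35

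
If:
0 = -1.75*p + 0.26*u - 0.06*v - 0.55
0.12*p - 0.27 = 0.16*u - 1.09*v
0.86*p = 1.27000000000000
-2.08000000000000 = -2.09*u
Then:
No Solution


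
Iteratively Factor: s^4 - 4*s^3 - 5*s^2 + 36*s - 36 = (s - 2)*(s^3 - 2*s^2 - 9*s + 18) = (s - 3)*(s - 2)*(s^2 + s - 6) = (s - 3)*(s - 2)^2*(s + 3)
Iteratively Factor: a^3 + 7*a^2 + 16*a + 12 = (a + 2)*(a^2 + 5*a + 6) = (a + 2)*(a + 3)*(a + 2)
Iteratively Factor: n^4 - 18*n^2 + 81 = (n - 3)*(n^3 + 3*n^2 - 9*n - 27) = (n - 3)*(n + 3)*(n^2 - 9) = (n - 3)*(n + 3)^2*(n - 3)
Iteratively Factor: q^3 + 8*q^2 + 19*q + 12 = (q + 4)*(q^2 + 4*q + 3) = (q + 1)*(q + 4)*(q + 3)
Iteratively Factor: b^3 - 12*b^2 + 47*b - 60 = (b - 5)*(b^2 - 7*b + 12) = (b - 5)*(b - 3)*(b - 4)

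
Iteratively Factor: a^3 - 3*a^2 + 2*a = (a)*(a^2 - 3*a + 2) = a*(a - 1)*(a - 2)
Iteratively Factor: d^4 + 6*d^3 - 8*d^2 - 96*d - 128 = (d + 4)*(d^3 + 2*d^2 - 16*d - 32) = (d - 4)*(d + 4)*(d^2 + 6*d + 8) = (d - 4)*(d + 2)*(d + 4)*(d + 4)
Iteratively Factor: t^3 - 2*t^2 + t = (t - 1)*(t^2 - t) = t*(t - 1)*(t - 1)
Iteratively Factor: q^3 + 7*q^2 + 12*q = (q + 3)*(q^2 + 4*q) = q*(q + 3)*(q + 4)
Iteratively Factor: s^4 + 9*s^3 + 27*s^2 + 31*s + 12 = (s + 4)*(s^3 + 5*s^2 + 7*s + 3) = (s + 3)*(s + 4)*(s^2 + 2*s + 1) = (s + 1)*(s + 3)*(s + 4)*(s + 1)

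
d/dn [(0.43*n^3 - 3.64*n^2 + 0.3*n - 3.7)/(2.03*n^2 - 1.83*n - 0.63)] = (0.8729*n^4 - 1.5738*n^3 + 5.2395*n^2 + 19.6084*n - 6.96)/(4.1209*n^4 - 7.4298*n^3 + 0.791100000000001*n^2 + 2.3058*n + 0.3969)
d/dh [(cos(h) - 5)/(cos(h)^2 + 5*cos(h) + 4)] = (cos(h)^2 - 10*cos(h) - 29)*sin(h)/(cos(h)^2 + 5*cos(h) + 4)^2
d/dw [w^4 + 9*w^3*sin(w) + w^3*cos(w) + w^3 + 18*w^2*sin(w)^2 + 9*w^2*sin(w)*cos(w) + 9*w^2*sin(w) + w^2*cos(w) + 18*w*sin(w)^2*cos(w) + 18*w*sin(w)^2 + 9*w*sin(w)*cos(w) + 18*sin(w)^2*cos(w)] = -w^3*sin(w) + 9*w^3*cos(w) + 4*w^3 + 26*w^2*sin(w) + 18*w^2*sin(2*w) + 12*w^2*cos(w) + 9*w^2*cos(2*w) + 3*w^2 + 27*w*sin(w)/2 + 27*w*sin(2*w) + 27*w*sin(3*w)/2 + 2*w*cos(w) - 9*w*cos(2*w) + 18*w - 9*sin(w)/2 + 9*sin(2*w)/2 + 27*sin(3*w)/2 + 9*cos(w)/2 - 9*cos(2*w) - 9*cos(3*w)/2 + 9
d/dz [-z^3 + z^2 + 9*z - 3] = -3*z^2 + 2*z + 9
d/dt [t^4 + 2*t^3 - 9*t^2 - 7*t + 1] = 4*t^3 + 6*t^2 - 18*t - 7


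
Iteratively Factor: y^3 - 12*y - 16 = (y - 4)*(y^2 + 4*y + 4) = (y - 4)*(y + 2)*(y + 2)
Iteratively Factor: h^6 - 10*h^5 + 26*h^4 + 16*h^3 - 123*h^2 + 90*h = (h - 5)*(h^5 - 5*h^4 + h^3 + 21*h^2 - 18*h) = (h - 5)*(h - 1)*(h^4 - 4*h^3 - 3*h^2 + 18*h) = h*(h - 5)*(h - 1)*(h^3 - 4*h^2 - 3*h + 18) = h*(h - 5)*(h - 3)*(h - 1)*(h^2 - h - 6) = h*(h - 5)*(h - 3)^2*(h - 1)*(h + 2)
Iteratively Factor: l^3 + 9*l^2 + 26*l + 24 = (l + 3)*(l^2 + 6*l + 8) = (l + 2)*(l + 3)*(l + 4)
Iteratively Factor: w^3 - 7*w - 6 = (w + 2)*(w^2 - 2*w - 3) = (w - 3)*(w + 2)*(w + 1)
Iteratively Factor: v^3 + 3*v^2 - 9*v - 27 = (v + 3)*(v^2 - 9) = (v - 3)*(v + 3)*(v + 3)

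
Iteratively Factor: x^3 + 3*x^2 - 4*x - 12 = (x - 2)*(x^2 + 5*x + 6) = (x - 2)*(x + 3)*(x + 2)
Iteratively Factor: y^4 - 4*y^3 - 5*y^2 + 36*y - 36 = (y + 3)*(y^3 - 7*y^2 + 16*y - 12) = (y - 2)*(y + 3)*(y^2 - 5*y + 6) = (y - 2)^2*(y + 3)*(y - 3)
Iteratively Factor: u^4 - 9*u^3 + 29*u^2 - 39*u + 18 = (u - 3)*(u^3 - 6*u^2 + 11*u - 6) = (u - 3)*(u - 1)*(u^2 - 5*u + 6) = (u - 3)*(u - 2)*(u - 1)*(u - 3)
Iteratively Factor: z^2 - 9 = (z - 3)*(z + 3)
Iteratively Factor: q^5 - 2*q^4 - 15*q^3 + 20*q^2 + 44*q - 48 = (q + 2)*(q^4 - 4*q^3 - 7*q^2 + 34*q - 24) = (q - 2)*(q + 2)*(q^3 - 2*q^2 - 11*q + 12) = (q - 4)*(q - 2)*(q + 2)*(q^2 + 2*q - 3) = (q - 4)*(q - 2)*(q - 1)*(q + 2)*(q + 3)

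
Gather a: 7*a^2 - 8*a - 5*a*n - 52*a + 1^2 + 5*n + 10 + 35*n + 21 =7*a^2 + a*(-5*n - 60) + 40*n + 32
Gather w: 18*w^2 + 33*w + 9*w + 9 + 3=18*w^2 + 42*w + 12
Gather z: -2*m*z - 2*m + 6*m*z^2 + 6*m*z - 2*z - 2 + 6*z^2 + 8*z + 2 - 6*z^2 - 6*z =6*m*z^2 + 4*m*z - 2*m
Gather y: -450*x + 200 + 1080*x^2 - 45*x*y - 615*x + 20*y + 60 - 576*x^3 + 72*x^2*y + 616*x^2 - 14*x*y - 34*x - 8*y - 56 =-576*x^3 + 1696*x^2 - 1099*x + y*(72*x^2 - 59*x + 12) + 204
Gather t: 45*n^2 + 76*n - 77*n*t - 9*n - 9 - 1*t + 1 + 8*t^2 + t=45*n^2 - 77*n*t + 67*n + 8*t^2 - 8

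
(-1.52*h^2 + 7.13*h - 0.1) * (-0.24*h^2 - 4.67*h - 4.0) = 0.3648*h^4 + 5.3872*h^3 - 27.1931*h^2 - 28.053*h + 0.4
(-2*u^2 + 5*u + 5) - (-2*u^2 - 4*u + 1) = 9*u + 4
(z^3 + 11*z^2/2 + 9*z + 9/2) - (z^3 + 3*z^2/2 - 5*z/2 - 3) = 4*z^2 + 23*z/2 + 15/2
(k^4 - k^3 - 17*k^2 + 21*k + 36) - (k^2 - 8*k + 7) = k^4 - k^3 - 18*k^2 + 29*k + 29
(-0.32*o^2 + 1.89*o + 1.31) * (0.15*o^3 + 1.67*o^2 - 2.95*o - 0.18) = -0.048*o^5 - 0.2509*o^4 + 4.2968*o^3 - 3.3302*o^2 - 4.2047*o - 0.2358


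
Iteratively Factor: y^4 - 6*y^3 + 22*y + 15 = (y - 3)*(y^3 - 3*y^2 - 9*y - 5) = (y - 3)*(y + 1)*(y^2 - 4*y - 5) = (y - 3)*(y + 1)^2*(y - 5)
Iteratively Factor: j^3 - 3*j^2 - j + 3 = (j - 1)*(j^2 - 2*j - 3) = (j - 3)*(j - 1)*(j + 1)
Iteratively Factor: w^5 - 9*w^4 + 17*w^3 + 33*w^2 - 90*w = (w - 5)*(w^4 - 4*w^3 - 3*w^2 + 18*w) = (w - 5)*(w - 3)*(w^3 - w^2 - 6*w) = w*(w - 5)*(w - 3)*(w^2 - w - 6) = w*(w - 5)*(w - 3)*(w + 2)*(w - 3)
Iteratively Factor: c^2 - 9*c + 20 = (c - 5)*(c - 4)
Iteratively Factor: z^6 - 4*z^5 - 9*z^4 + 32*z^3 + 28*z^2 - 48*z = (z)*(z^5 - 4*z^4 - 9*z^3 + 32*z^2 + 28*z - 48) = z*(z - 4)*(z^4 - 9*z^2 - 4*z + 12) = z*(z - 4)*(z - 1)*(z^3 + z^2 - 8*z - 12) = z*(z - 4)*(z - 1)*(z + 2)*(z^2 - z - 6) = z*(z - 4)*(z - 1)*(z + 2)^2*(z - 3)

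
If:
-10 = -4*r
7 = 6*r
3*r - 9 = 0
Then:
No Solution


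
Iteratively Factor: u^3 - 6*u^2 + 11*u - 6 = (u - 1)*(u^2 - 5*u + 6) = (u - 2)*(u - 1)*(u - 3)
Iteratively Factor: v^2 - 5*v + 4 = (v - 4)*(v - 1)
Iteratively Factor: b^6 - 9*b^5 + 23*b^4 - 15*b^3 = (b - 1)*(b^5 - 8*b^4 + 15*b^3) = (b - 5)*(b - 1)*(b^4 - 3*b^3) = b*(b - 5)*(b - 1)*(b^3 - 3*b^2) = b^2*(b - 5)*(b - 1)*(b^2 - 3*b) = b^2*(b - 5)*(b - 3)*(b - 1)*(b)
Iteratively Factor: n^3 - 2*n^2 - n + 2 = (n - 2)*(n^2 - 1) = (n - 2)*(n + 1)*(n - 1)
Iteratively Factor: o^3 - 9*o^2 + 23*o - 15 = (o - 3)*(o^2 - 6*o + 5) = (o - 3)*(o - 1)*(o - 5)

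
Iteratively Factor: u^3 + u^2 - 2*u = (u - 1)*(u^2 + 2*u) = u*(u - 1)*(u + 2)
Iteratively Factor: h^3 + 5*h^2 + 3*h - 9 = (h + 3)*(h^2 + 2*h - 3) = (h + 3)^2*(h - 1)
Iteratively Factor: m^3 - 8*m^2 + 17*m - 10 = (m - 1)*(m^2 - 7*m + 10) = (m - 2)*(m - 1)*(m - 5)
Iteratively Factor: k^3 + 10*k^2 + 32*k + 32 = (k + 2)*(k^2 + 8*k + 16) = (k + 2)*(k + 4)*(k + 4)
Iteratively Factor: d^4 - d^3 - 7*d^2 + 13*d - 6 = (d + 3)*(d^3 - 4*d^2 + 5*d - 2) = (d - 1)*(d + 3)*(d^2 - 3*d + 2) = (d - 2)*(d - 1)*(d + 3)*(d - 1)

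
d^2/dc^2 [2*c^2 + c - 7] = 4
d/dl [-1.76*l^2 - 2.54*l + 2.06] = -3.52*l - 2.54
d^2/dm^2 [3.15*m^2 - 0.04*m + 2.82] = 6.30000000000000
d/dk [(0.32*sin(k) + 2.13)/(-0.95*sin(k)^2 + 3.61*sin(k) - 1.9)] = (0.304*sin(k)^2 + 4.047*sin(k) - 8.2973)*cos(k)/(0.9025*sin(k)^4 - 6.859*sin(k)^3 + 16.6421*sin(k)^2 - 13.718*sin(k) + 3.61)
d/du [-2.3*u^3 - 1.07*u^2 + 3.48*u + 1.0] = -6.9*u^2 - 2.14*u + 3.48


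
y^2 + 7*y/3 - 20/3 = (y - 5/3)*(y + 4)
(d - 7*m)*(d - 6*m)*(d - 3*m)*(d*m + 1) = d^4*m - 16*d^3*m^2 + d^3 + 81*d^2*m^3 - 16*d^2*m - 126*d*m^4 + 81*d*m^2 - 126*m^3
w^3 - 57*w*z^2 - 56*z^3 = (w - 8*z)*(w + z)*(w + 7*z)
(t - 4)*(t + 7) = t^2 + 3*t - 28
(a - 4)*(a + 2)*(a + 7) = a^3 + 5*a^2 - 22*a - 56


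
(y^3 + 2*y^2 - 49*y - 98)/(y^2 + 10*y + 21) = (y^2 - 5*y - 14)/(y + 3)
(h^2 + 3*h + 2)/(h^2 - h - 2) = (h + 2)/(h - 2)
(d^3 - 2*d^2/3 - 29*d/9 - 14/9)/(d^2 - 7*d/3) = d + 5/3 + 2/(3*d)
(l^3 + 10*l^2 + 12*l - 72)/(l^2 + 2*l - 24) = (l^2 + 4*l - 12)/(l - 4)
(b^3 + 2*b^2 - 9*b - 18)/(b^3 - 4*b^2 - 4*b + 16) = (b^2 - 9)/(b^2 - 6*b + 8)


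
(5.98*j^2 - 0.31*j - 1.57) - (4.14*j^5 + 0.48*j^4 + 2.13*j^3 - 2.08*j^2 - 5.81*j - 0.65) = -4.14*j^5 - 0.48*j^4 - 2.13*j^3 + 8.06*j^2 + 5.5*j - 0.92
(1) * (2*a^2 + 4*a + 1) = 2*a^2 + 4*a + 1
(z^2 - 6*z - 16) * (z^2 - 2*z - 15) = z^4 - 8*z^3 - 19*z^2 + 122*z + 240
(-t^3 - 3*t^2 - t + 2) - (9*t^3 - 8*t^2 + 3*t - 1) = -10*t^3 + 5*t^2 - 4*t + 3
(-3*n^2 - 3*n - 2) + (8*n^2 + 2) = 5*n^2 - 3*n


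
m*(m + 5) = m^2 + 5*m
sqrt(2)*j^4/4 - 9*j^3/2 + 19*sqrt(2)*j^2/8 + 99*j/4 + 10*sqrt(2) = (j/2 + sqrt(2)/2)*(j - 8*sqrt(2))*(j - 5*sqrt(2)/2)*(sqrt(2)*j/2 + 1/2)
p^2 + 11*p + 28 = (p + 4)*(p + 7)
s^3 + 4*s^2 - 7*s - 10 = (s - 2)*(s + 1)*(s + 5)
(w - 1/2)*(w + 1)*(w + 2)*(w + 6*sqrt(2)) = w^4 + 5*w^3/2 + 6*sqrt(2)*w^3 + w^2/2 + 15*sqrt(2)*w^2 - w + 3*sqrt(2)*w - 6*sqrt(2)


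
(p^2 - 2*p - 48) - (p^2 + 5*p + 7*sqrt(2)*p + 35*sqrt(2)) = -7*sqrt(2)*p - 7*p - 35*sqrt(2) - 48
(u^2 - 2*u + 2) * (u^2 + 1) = u^4 - 2*u^3 + 3*u^2 - 2*u + 2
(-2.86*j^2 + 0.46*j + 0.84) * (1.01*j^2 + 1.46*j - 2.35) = -2.8886*j^4 - 3.711*j^3 + 8.241*j^2 + 0.1454*j - 1.974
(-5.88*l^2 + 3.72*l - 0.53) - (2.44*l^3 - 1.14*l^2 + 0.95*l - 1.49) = -2.44*l^3 - 4.74*l^2 + 2.77*l + 0.96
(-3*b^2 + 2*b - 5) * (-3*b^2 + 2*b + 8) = 9*b^4 - 12*b^3 - 5*b^2 + 6*b - 40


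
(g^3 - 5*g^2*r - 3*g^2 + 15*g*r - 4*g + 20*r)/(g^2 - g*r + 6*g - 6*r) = (g^3 - 5*g^2*r - 3*g^2 + 15*g*r - 4*g + 20*r)/(g^2 - g*r + 6*g - 6*r)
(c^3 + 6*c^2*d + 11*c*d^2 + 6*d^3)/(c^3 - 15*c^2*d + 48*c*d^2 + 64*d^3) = (c^2 + 5*c*d + 6*d^2)/(c^2 - 16*c*d + 64*d^2)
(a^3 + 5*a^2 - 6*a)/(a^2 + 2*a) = (a^2 + 5*a - 6)/(a + 2)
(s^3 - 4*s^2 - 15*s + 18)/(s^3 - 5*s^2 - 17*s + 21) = (s - 6)/(s - 7)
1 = 1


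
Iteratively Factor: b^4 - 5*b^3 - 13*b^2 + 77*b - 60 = (b + 4)*(b^3 - 9*b^2 + 23*b - 15) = (b - 3)*(b + 4)*(b^2 - 6*b + 5) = (b - 5)*(b - 3)*(b + 4)*(b - 1)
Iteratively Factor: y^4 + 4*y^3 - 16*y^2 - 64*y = (y)*(y^3 + 4*y^2 - 16*y - 64) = y*(y + 4)*(y^2 - 16) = y*(y - 4)*(y + 4)*(y + 4)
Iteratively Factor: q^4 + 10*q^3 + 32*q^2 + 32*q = (q + 2)*(q^3 + 8*q^2 + 16*q) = q*(q + 2)*(q^2 + 8*q + 16) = q*(q + 2)*(q + 4)*(q + 4)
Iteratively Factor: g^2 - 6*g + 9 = (g - 3)*(g - 3)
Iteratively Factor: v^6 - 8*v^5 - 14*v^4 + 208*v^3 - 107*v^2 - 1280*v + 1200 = (v + 3)*(v^5 - 11*v^4 + 19*v^3 + 151*v^2 - 560*v + 400) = (v - 1)*(v + 3)*(v^4 - 10*v^3 + 9*v^2 + 160*v - 400) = (v - 1)*(v + 3)*(v + 4)*(v^3 - 14*v^2 + 65*v - 100) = (v - 5)*(v - 1)*(v + 3)*(v + 4)*(v^2 - 9*v + 20) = (v - 5)*(v - 4)*(v - 1)*(v + 3)*(v + 4)*(v - 5)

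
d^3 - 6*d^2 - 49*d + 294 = (d - 7)*(d - 6)*(d + 7)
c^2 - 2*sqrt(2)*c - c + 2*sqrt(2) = (c - 1)*(c - 2*sqrt(2))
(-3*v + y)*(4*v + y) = -12*v^2 + v*y + y^2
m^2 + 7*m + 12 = (m + 3)*(m + 4)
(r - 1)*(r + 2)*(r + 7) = r^3 + 8*r^2 + 5*r - 14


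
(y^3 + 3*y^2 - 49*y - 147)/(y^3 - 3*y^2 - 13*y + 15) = (y^2 - 49)/(y^2 - 6*y + 5)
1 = 1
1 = 1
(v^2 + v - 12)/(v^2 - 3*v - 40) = (-v^2 - v + 12)/(-v^2 + 3*v + 40)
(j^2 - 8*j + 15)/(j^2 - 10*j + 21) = (j - 5)/(j - 7)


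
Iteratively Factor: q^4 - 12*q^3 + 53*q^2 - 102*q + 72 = (q - 2)*(q^3 - 10*q^2 + 33*q - 36) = (q - 3)*(q - 2)*(q^2 - 7*q + 12) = (q - 4)*(q - 3)*(q - 2)*(q - 3)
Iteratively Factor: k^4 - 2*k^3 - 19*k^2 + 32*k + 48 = (k + 4)*(k^3 - 6*k^2 + 5*k + 12) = (k - 3)*(k + 4)*(k^2 - 3*k - 4) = (k - 3)*(k + 1)*(k + 4)*(k - 4)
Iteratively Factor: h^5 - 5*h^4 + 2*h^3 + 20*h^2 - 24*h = (h - 2)*(h^4 - 3*h^3 - 4*h^2 + 12*h) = (h - 3)*(h - 2)*(h^3 - 4*h) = (h - 3)*(h - 2)*(h + 2)*(h^2 - 2*h) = (h - 3)*(h - 2)^2*(h + 2)*(h)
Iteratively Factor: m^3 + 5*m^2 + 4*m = (m + 4)*(m^2 + m) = (m + 1)*(m + 4)*(m)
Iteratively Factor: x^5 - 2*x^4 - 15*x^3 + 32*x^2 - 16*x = (x - 1)*(x^4 - x^3 - 16*x^2 + 16*x) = (x - 1)*(x + 4)*(x^3 - 5*x^2 + 4*x) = (x - 1)^2*(x + 4)*(x^2 - 4*x) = x*(x - 1)^2*(x + 4)*(x - 4)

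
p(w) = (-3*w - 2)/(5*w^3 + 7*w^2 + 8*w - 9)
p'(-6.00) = -0.00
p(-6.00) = -0.02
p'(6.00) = 0.00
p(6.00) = -0.01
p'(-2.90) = -0.04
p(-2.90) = -0.07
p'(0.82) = 4.63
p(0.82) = -0.89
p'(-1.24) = 0.09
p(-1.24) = -0.10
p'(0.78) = 7.35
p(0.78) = -1.12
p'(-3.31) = -0.03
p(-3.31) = -0.06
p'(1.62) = 0.18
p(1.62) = -0.16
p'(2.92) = 0.03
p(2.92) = -0.05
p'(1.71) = 0.16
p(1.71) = -0.14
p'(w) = (-3*w - 2)*(-15*w^2 - 14*w - 8)/(5*w^3 + 7*w^2 + 8*w - 9)^2 - 3/(5*w^3 + 7*w^2 + 8*w - 9) = (30*w^3 + 51*w^2 + 28*w + 43)/(25*w^6 + 70*w^5 + 129*w^4 + 22*w^3 - 62*w^2 - 144*w + 81)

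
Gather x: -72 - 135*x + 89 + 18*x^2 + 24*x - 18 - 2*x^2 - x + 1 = 16*x^2 - 112*x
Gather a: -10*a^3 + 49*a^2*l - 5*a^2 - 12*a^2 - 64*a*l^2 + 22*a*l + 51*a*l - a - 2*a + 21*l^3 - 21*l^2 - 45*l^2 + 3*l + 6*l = -10*a^3 + a^2*(49*l - 17) + a*(-64*l^2 + 73*l - 3) + 21*l^3 - 66*l^2 + 9*l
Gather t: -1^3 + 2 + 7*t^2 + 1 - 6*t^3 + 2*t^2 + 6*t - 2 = -6*t^3 + 9*t^2 + 6*t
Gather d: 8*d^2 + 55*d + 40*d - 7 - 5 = 8*d^2 + 95*d - 12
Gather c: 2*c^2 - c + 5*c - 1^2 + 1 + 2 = 2*c^2 + 4*c + 2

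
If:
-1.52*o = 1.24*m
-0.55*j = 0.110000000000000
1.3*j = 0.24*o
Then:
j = -0.20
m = 1.33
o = -1.08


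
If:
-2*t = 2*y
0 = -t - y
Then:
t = -y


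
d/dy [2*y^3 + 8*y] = 6*y^2 + 8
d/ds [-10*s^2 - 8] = -20*s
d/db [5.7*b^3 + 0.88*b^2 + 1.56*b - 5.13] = 17.1*b^2 + 1.76*b + 1.56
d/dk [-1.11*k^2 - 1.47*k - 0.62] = -2.22*k - 1.47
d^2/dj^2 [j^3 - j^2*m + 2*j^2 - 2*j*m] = 6*j - 2*m + 4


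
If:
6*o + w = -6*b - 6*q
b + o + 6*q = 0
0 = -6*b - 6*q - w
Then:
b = -w/5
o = 0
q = w/30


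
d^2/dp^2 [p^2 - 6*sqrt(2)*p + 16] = 2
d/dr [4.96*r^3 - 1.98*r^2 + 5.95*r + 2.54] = 14.88*r^2 - 3.96*r + 5.95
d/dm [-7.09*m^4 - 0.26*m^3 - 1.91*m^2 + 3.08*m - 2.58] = -28.36*m^3 - 0.78*m^2 - 3.82*m + 3.08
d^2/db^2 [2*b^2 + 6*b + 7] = 4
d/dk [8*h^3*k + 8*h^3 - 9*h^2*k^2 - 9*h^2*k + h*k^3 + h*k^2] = h*(8*h^2 - 18*h*k - 9*h + 3*k^2 + 2*k)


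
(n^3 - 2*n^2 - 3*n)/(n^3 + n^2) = (n - 3)/n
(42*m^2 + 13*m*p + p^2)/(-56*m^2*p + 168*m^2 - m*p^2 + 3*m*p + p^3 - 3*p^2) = (6*m + p)/(-8*m*p + 24*m + p^2 - 3*p)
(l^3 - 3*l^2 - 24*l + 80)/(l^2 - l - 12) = (l^2 + l - 20)/(l + 3)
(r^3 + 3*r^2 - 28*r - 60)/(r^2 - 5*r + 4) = (r^3 + 3*r^2 - 28*r - 60)/(r^2 - 5*r + 4)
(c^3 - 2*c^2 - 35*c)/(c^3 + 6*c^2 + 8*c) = (c^2 - 2*c - 35)/(c^2 + 6*c + 8)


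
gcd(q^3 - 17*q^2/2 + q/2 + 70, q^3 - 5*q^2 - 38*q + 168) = q^2 - 11*q + 28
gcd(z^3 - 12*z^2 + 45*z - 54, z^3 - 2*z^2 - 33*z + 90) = z - 3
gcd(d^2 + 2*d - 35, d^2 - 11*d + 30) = d - 5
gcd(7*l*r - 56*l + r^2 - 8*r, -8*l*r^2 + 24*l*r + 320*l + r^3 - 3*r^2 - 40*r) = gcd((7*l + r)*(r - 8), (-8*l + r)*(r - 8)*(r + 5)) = r - 8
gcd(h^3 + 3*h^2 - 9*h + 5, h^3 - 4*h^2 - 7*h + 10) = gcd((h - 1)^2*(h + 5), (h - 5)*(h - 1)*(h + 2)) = h - 1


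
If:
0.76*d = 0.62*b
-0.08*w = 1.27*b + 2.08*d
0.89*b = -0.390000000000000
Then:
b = -0.44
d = -0.36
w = 16.25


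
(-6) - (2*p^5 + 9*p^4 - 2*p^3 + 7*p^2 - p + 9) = -2*p^5 - 9*p^4 + 2*p^3 - 7*p^2 + p - 15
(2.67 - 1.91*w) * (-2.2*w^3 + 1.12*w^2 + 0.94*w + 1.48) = 4.202*w^4 - 8.0132*w^3 + 1.195*w^2 - 0.317*w + 3.9516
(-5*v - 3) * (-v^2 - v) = 5*v^3 + 8*v^2 + 3*v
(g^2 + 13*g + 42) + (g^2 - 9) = 2*g^2 + 13*g + 33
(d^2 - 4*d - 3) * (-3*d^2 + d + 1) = -3*d^4 + 13*d^3 + 6*d^2 - 7*d - 3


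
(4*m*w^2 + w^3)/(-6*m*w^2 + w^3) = (4*m + w)/(-6*m + w)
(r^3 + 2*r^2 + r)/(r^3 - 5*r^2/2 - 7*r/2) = 2*(r + 1)/(2*r - 7)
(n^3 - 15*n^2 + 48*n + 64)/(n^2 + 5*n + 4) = (n^2 - 16*n + 64)/(n + 4)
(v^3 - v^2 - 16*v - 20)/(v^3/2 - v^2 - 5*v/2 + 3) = 2*(v^2 - 3*v - 10)/(v^2 - 4*v + 3)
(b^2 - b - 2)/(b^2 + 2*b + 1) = (b - 2)/(b + 1)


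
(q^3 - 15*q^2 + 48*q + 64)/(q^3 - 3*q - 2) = (q^2 - 16*q + 64)/(q^2 - q - 2)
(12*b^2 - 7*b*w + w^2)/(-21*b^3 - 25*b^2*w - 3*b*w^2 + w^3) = (-12*b^2 + 7*b*w - w^2)/(21*b^3 + 25*b^2*w + 3*b*w^2 - w^3)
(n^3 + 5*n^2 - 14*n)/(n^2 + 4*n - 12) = n*(n + 7)/(n + 6)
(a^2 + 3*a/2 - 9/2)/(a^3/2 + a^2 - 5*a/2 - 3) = (2*a - 3)/(a^2 - a - 2)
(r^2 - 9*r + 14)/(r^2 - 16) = (r^2 - 9*r + 14)/(r^2 - 16)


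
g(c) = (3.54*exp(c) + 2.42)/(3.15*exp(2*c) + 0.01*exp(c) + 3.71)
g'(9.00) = 0.00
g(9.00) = 0.00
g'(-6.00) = 0.00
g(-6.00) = 0.65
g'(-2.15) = 0.09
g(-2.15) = 0.75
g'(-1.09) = 0.14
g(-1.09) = 0.89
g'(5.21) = -0.01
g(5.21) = 0.01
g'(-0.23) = -0.15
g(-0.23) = 0.92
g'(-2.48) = 0.07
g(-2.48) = 0.73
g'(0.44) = -0.45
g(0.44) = 0.70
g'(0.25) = -0.40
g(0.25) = 0.78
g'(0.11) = -0.34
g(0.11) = 0.83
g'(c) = (3.54*exp(c) + 2.42)*(-6.3*exp(2*c) - 0.01*exp(c))/(3.15*exp(2*c) + 0.01*exp(c) + 3.71)^2 + 3.54*exp(c)/(3.15*exp(2*c) + 0.01*exp(c) + 3.71)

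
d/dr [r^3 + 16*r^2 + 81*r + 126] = 3*r^2 + 32*r + 81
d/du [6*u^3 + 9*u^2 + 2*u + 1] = 18*u^2 + 18*u + 2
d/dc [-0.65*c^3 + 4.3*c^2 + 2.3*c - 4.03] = -1.95*c^2 + 8.6*c + 2.3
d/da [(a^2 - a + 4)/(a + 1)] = (a^2 + 2*a - 5)/(a^2 + 2*a + 1)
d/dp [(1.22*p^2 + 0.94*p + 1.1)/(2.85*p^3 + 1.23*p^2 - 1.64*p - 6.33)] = (-3.477*p^4 - 5.358*p^3 - 12.562*p^2 - 18.1512*p - 4.1462)/(8.1225*p^6 + 7.011*p^5 - 7.8351*p^4 - 40.1154*p^3 - 12.8822*p^2 + 20.7624*p + 40.0689)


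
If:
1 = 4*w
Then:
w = 1/4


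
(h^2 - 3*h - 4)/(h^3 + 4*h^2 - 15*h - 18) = (h - 4)/(h^2 + 3*h - 18)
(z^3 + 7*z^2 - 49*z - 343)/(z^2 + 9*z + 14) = (z^2 - 49)/(z + 2)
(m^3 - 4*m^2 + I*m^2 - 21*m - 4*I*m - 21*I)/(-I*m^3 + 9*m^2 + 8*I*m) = I*(m^2 - 4*m - 21)/(m*(m + 8*I))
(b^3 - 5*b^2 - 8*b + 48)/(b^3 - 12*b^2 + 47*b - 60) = (b^2 - b - 12)/(b^2 - 8*b + 15)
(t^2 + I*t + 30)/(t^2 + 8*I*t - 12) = (t - 5*I)/(t + 2*I)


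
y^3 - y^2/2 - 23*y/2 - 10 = (y - 4)*(y + 1)*(y + 5/2)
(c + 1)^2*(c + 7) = c^3 + 9*c^2 + 15*c + 7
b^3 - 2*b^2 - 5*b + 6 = (b - 3)*(b - 1)*(b + 2)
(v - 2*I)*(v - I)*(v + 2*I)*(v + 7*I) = v^4 + 6*I*v^3 + 11*v^2 + 24*I*v + 28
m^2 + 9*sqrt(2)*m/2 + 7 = (m + sqrt(2))*(m + 7*sqrt(2)/2)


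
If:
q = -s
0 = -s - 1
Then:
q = 1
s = -1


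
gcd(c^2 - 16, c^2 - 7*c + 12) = c - 4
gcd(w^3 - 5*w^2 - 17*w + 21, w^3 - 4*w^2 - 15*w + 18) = w^2 + 2*w - 3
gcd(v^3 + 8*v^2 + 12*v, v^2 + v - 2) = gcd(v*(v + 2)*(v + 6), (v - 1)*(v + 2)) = v + 2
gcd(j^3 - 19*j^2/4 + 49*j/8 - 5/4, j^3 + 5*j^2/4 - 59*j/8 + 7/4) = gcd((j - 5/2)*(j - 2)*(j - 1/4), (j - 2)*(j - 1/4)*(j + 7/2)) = j^2 - 9*j/4 + 1/2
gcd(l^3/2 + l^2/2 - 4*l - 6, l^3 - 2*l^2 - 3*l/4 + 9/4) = 1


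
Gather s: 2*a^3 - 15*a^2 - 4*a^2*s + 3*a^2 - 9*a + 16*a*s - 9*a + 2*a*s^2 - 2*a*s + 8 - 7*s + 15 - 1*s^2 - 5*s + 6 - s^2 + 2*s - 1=2*a^3 - 12*a^2 - 18*a + s^2*(2*a - 2) + s*(-4*a^2 + 14*a - 10) + 28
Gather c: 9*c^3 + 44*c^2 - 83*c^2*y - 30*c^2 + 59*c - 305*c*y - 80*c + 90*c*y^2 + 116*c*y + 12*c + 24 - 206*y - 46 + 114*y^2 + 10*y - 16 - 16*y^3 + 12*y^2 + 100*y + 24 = 9*c^3 + c^2*(14 - 83*y) + c*(90*y^2 - 189*y - 9) - 16*y^3 + 126*y^2 - 96*y - 14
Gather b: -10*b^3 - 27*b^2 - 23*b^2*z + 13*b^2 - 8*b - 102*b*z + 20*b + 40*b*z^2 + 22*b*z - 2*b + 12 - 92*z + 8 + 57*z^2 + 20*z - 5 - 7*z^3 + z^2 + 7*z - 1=-10*b^3 + b^2*(-23*z - 14) + b*(40*z^2 - 80*z + 10) - 7*z^3 + 58*z^2 - 65*z + 14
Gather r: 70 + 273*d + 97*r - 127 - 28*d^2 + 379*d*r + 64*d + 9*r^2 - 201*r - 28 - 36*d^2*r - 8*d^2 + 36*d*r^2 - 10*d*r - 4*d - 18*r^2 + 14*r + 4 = -36*d^2 + 333*d + r^2*(36*d - 9) + r*(-36*d^2 + 369*d - 90) - 81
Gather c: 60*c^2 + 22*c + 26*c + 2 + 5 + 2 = 60*c^2 + 48*c + 9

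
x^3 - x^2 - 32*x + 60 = (x - 5)*(x - 2)*(x + 6)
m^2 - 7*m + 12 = (m - 4)*(m - 3)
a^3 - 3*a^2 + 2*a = a*(a - 2)*(a - 1)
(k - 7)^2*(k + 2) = k^3 - 12*k^2 + 21*k + 98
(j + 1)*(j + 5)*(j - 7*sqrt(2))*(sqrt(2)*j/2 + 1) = sqrt(2)*j^4/2 - 6*j^3 + 3*sqrt(2)*j^3 - 36*j^2 - 9*sqrt(2)*j^2/2 - 42*sqrt(2)*j - 30*j - 35*sqrt(2)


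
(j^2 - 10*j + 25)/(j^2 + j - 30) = (j - 5)/(j + 6)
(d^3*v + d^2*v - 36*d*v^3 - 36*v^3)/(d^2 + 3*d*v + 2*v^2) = v*(d^3 + d^2 - 36*d*v^2 - 36*v^2)/(d^2 + 3*d*v + 2*v^2)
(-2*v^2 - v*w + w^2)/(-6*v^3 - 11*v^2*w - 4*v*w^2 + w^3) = (2*v - w)/(6*v^2 + 5*v*w - w^2)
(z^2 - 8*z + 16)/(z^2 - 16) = (z - 4)/(z + 4)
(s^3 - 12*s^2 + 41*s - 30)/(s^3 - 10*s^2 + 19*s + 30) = (s - 1)/(s + 1)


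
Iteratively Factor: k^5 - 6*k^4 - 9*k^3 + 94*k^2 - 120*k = (k - 2)*(k^4 - 4*k^3 - 17*k^2 + 60*k) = k*(k - 2)*(k^3 - 4*k^2 - 17*k + 60) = k*(k - 2)*(k + 4)*(k^2 - 8*k + 15) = k*(k - 3)*(k - 2)*(k + 4)*(k - 5)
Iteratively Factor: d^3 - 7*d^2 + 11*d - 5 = (d - 1)*(d^2 - 6*d + 5) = (d - 5)*(d - 1)*(d - 1)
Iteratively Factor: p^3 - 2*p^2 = (p)*(p^2 - 2*p) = p*(p - 2)*(p)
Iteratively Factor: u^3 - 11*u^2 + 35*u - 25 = (u - 5)*(u^2 - 6*u + 5) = (u - 5)*(u - 1)*(u - 5)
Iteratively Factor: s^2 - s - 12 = (s + 3)*(s - 4)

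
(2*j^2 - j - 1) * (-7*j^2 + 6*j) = -14*j^4 + 19*j^3 + j^2 - 6*j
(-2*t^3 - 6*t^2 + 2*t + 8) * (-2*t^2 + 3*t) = 4*t^5 + 6*t^4 - 22*t^3 - 10*t^2 + 24*t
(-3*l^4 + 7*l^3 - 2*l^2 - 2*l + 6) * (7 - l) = 3*l^5 - 28*l^4 + 51*l^3 - 12*l^2 - 20*l + 42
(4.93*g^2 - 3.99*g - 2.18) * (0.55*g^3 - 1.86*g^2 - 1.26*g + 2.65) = 2.7115*g^5 - 11.3643*g^4 + 0.0106000000000011*g^3 + 22.1467*g^2 - 7.8267*g - 5.777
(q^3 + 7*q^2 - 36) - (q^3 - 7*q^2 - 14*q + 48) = 14*q^2 + 14*q - 84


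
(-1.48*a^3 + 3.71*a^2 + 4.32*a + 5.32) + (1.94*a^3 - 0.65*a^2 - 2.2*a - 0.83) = 0.46*a^3 + 3.06*a^2 + 2.12*a + 4.49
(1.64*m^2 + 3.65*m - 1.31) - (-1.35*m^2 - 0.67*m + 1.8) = 2.99*m^2 + 4.32*m - 3.11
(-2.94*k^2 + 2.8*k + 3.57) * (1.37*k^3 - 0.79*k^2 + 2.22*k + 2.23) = -4.0278*k^5 + 6.1586*k^4 - 3.8479*k^3 - 3.1605*k^2 + 14.1694*k + 7.9611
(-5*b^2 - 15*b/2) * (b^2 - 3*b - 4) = -5*b^4 + 15*b^3/2 + 85*b^2/2 + 30*b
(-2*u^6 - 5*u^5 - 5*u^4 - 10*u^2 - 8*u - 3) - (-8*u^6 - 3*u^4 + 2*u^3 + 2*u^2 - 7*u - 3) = 6*u^6 - 5*u^5 - 2*u^4 - 2*u^3 - 12*u^2 - u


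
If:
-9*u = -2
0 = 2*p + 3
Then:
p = -3/2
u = 2/9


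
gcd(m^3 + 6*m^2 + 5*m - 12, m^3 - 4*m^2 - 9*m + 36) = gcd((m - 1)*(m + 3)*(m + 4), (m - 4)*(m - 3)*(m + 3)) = m + 3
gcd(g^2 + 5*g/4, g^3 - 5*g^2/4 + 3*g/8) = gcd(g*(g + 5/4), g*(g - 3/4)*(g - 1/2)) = g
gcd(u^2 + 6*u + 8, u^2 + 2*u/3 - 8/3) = u + 2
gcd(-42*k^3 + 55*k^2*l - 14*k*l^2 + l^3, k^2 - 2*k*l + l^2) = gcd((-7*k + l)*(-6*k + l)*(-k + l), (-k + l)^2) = k - l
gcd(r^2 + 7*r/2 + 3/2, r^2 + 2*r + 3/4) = r + 1/2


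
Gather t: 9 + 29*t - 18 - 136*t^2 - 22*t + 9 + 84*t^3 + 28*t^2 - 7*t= 84*t^3 - 108*t^2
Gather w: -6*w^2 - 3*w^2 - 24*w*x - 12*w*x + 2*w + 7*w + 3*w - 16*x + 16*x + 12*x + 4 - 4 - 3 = -9*w^2 + w*(12 - 36*x) + 12*x - 3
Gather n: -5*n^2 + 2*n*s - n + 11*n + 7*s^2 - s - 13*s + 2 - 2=-5*n^2 + n*(2*s + 10) + 7*s^2 - 14*s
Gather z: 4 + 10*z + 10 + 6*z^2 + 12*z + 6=6*z^2 + 22*z + 20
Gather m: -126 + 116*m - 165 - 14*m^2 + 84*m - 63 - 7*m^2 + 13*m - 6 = -21*m^2 + 213*m - 360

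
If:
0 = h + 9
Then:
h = -9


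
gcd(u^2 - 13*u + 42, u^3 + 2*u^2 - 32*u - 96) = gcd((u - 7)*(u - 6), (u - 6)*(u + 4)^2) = u - 6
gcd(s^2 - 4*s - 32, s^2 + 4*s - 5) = 1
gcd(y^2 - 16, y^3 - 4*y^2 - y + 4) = y - 4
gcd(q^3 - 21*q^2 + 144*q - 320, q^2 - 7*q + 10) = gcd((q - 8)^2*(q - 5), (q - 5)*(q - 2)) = q - 5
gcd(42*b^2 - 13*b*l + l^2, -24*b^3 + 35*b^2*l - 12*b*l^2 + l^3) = 1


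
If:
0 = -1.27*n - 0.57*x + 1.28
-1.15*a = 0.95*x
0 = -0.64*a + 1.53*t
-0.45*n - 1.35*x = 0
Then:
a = 0.33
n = 1.19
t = 0.14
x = -0.40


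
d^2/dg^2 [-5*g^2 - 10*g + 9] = -10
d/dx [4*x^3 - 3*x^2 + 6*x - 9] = 12*x^2 - 6*x + 6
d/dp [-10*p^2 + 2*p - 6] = 2 - 20*p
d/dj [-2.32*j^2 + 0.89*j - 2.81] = 0.89 - 4.64*j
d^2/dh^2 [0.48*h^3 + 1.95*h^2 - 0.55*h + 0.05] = 2.88*h + 3.9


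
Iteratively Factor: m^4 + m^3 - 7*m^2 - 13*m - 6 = (m + 2)*(m^3 - m^2 - 5*m - 3) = (m - 3)*(m + 2)*(m^2 + 2*m + 1) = (m - 3)*(m + 1)*(m + 2)*(m + 1)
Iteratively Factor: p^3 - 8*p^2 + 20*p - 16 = (p - 2)*(p^2 - 6*p + 8) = (p - 2)^2*(p - 4)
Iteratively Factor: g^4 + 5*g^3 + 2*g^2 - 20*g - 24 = (g + 2)*(g^3 + 3*g^2 - 4*g - 12) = (g - 2)*(g + 2)*(g^2 + 5*g + 6) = (g - 2)*(g + 2)^2*(g + 3)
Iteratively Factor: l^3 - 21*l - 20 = (l - 5)*(l^2 + 5*l + 4) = (l - 5)*(l + 1)*(l + 4)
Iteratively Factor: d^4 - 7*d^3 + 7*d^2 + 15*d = (d - 3)*(d^3 - 4*d^2 - 5*d) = (d - 3)*(d + 1)*(d^2 - 5*d) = d*(d - 3)*(d + 1)*(d - 5)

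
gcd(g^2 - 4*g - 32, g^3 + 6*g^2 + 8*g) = g + 4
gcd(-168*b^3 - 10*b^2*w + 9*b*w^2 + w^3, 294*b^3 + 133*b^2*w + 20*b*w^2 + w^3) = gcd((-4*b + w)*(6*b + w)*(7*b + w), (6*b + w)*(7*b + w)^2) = 42*b^2 + 13*b*w + w^2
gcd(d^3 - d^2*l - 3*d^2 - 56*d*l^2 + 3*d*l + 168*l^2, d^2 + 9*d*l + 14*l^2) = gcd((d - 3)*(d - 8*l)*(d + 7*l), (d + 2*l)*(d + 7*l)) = d + 7*l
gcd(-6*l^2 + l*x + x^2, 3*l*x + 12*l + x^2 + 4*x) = 3*l + x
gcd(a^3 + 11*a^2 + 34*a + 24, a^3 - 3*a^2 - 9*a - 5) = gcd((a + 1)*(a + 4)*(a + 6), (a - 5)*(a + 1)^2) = a + 1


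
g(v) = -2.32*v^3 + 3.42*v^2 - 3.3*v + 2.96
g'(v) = -6.96*v^2 + 6.84*v - 3.3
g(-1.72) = 30.56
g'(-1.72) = -35.66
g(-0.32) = 4.44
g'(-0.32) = -6.20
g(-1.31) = 18.37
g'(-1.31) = -24.20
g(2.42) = -17.88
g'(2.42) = -27.51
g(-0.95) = 11.17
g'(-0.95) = -16.08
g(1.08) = 0.46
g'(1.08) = -4.03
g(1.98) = -8.17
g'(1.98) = -17.04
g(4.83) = -194.61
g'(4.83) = -132.63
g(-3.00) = 106.28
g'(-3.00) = -86.46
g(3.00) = -38.80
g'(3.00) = -45.42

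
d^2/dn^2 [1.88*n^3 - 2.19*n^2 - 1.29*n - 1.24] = 11.28*n - 4.38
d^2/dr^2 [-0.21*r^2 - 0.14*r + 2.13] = -0.420000000000000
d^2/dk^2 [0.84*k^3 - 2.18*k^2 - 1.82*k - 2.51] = 5.04*k - 4.36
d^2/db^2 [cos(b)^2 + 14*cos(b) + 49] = -14*cos(b) - 2*cos(2*b)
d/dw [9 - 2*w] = -2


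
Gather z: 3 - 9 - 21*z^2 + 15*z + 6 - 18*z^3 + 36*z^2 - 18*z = -18*z^3 + 15*z^2 - 3*z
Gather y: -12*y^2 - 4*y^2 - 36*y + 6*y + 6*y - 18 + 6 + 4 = -16*y^2 - 24*y - 8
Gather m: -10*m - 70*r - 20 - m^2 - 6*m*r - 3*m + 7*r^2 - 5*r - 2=-m^2 + m*(-6*r - 13) + 7*r^2 - 75*r - 22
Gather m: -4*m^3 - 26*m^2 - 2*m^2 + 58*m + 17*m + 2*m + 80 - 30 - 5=-4*m^3 - 28*m^2 + 77*m + 45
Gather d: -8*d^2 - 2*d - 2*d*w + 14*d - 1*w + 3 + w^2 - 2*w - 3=-8*d^2 + d*(12 - 2*w) + w^2 - 3*w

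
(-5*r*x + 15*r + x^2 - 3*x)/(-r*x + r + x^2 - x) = (5*r*x - 15*r - x^2 + 3*x)/(r*x - r - x^2 + x)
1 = 1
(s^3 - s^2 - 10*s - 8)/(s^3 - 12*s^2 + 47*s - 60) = (s^2 + 3*s + 2)/(s^2 - 8*s + 15)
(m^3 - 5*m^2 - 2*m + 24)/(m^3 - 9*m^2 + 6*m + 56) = (m - 3)/(m - 7)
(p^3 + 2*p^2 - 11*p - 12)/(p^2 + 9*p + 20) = (p^2 - 2*p - 3)/(p + 5)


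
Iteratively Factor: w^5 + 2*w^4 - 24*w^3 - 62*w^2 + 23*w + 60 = (w + 4)*(w^4 - 2*w^3 - 16*w^2 + 2*w + 15) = (w + 3)*(w + 4)*(w^3 - 5*w^2 - w + 5) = (w - 5)*(w + 3)*(w + 4)*(w^2 - 1) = (w - 5)*(w - 1)*(w + 3)*(w + 4)*(w + 1)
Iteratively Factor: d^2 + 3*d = (d + 3)*(d)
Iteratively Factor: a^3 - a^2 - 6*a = (a - 3)*(a^2 + 2*a) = a*(a - 3)*(a + 2)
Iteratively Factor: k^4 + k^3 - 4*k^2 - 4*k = (k + 2)*(k^3 - k^2 - 2*k) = (k - 2)*(k + 2)*(k^2 + k) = k*(k - 2)*(k + 2)*(k + 1)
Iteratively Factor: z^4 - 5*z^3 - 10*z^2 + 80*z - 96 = (z - 3)*(z^3 - 2*z^2 - 16*z + 32) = (z - 3)*(z - 2)*(z^2 - 16) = (z - 3)*(z - 2)*(z + 4)*(z - 4)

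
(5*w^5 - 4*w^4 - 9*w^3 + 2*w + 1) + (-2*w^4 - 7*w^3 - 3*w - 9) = 5*w^5 - 6*w^4 - 16*w^3 - w - 8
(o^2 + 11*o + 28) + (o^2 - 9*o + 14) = 2*o^2 + 2*o + 42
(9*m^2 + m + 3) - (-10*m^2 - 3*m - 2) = 19*m^2 + 4*m + 5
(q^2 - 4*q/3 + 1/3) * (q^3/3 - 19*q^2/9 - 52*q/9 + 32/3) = q^5/3 - 23*q^4/9 - 77*q^3/27 + 53*q^2/3 - 436*q/27 + 32/9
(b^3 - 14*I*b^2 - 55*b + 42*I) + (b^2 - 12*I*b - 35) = b^3 + b^2 - 14*I*b^2 - 55*b - 12*I*b - 35 + 42*I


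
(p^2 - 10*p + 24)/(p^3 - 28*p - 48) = (p - 4)/(p^2 + 6*p + 8)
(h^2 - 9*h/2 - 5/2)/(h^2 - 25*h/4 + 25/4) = 2*(2*h + 1)/(4*h - 5)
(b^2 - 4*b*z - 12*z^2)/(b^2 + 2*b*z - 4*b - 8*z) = (b - 6*z)/(b - 4)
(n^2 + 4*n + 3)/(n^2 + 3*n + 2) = (n + 3)/(n + 2)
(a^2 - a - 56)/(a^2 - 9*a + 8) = (a + 7)/(a - 1)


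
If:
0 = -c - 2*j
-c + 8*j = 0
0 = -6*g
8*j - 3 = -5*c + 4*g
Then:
No Solution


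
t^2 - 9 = (t - 3)*(t + 3)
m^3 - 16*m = m*(m - 4)*(m + 4)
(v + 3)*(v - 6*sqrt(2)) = v^2 - 6*sqrt(2)*v + 3*v - 18*sqrt(2)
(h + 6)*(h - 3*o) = h^2 - 3*h*o + 6*h - 18*o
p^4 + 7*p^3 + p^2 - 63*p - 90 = (p - 3)*(p + 2)*(p + 3)*(p + 5)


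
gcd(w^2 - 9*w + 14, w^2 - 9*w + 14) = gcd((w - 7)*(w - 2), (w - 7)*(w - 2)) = w^2 - 9*w + 14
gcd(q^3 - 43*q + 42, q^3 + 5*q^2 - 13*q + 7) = q^2 + 6*q - 7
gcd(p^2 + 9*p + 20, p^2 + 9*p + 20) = p^2 + 9*p + 20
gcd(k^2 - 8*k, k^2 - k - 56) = k - 8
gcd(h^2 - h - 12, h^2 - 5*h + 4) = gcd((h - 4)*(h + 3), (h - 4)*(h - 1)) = h - 4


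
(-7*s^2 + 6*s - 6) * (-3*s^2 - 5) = 21*s^4 - 18*s^3 + 53*s^2 - 30*s + 30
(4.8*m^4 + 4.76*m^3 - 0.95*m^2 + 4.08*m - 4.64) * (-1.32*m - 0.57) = -6.336*m^5 - 9.0192*m^4 - 1.4592*m^3 - 4.8441*m^2 + 3.7992*m + 2.6448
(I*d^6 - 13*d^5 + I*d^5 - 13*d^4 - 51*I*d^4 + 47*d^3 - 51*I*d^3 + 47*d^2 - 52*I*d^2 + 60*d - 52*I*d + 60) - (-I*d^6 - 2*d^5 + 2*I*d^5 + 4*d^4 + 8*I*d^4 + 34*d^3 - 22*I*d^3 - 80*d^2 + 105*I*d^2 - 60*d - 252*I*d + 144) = 2*I*d^6 - 11*d^5 - I*d^5 - 17*d^4 - 59*I*d^4 + 13*d^3 - 29*I*d^3 + 127*d^2 - 157*I*d^2 + 120*d + 200*I*d - 84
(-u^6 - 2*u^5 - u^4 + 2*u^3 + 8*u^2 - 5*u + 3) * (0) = 0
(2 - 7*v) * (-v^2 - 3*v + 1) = 7*v^3 + 19*v^2 - 13*v + 2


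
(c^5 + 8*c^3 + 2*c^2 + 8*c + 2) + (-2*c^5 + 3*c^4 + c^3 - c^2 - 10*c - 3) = -c^5 + 3*c^4 + 9*c^3 + c^2 - 2*c - 1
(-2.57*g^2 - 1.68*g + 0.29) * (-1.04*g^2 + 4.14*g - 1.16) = 2.6728*g^4 - 8.8926*g^3 - 4.2756*g^2 + 3.1494*g - 0.3364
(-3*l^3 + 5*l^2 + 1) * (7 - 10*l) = 30*l^4 - 71*l^3 + 35*l^2 - 10*l + 7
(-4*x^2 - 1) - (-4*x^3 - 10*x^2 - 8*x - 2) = 4*x^3 + 6*x^2 + 8*x + 1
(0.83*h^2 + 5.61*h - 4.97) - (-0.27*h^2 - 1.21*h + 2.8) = 1.1*h^2 + 6.82*h - 7.77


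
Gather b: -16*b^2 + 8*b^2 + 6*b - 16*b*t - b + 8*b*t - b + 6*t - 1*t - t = -8*b^2 + b*(4 - 8*t) + 4*t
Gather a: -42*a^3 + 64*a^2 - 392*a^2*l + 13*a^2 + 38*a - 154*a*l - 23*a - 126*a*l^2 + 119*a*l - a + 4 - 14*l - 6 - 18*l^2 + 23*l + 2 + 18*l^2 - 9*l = -42*a^3 + a^2*(77 - 392*l) + a*(-126*l^2 - 35*l + 14)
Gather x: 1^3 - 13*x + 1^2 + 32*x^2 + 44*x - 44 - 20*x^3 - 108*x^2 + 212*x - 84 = -20*x^3 - 76*x^2 + 243*x - 126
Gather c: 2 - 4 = -2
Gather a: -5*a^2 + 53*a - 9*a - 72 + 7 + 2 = -5*a^2 + 44*a - 63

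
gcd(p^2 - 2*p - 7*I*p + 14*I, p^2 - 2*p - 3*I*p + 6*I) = p - 2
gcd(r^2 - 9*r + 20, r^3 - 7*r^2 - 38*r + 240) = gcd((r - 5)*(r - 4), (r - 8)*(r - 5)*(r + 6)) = r - 5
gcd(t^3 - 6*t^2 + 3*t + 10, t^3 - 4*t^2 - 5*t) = t^2 - 4*t - 5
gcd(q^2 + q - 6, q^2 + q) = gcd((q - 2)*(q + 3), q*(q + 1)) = 1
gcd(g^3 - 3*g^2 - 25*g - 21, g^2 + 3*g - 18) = 1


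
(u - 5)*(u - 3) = u^2 - 8*u + 15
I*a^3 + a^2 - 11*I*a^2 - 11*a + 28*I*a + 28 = (a - 7)*(a - 4)*(I*a + 1)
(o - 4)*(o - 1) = o^2 - 5*o + 4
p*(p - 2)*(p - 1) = p^3 - 3*p^2 + 2*p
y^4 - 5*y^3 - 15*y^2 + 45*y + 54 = (y - 6)*(y - 3)*(y + 1)*(y + 3)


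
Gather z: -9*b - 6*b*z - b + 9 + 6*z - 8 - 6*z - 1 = -6*b*z - 10*b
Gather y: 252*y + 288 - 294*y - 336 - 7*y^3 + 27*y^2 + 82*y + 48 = -7*y^3 + 27*y^2 + 40*y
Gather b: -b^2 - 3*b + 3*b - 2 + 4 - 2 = -b^2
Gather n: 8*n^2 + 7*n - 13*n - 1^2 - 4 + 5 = 8*n^2 - 6*n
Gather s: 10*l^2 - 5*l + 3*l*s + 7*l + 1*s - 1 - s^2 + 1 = 10*l^2 + 2*l - s^2 + s*(3*l + 1)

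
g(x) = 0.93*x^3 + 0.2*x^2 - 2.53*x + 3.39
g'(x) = 2.79*x^2 + 0.4*x - 2.53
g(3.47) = 35.88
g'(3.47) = 32.45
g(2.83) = 18.91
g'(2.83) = 20.95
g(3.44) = 34.91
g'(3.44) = 31.86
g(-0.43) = 4.44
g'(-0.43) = -2.19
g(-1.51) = 4.46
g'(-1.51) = 3.23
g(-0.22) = 3.95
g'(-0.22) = -2.48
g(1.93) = 5.94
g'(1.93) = 8.63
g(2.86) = 19.55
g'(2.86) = 21.44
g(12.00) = 1608.87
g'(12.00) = 404.03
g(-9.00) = -635.61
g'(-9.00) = 219.86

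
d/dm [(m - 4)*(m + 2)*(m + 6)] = 3*m^2 + 8*m - 20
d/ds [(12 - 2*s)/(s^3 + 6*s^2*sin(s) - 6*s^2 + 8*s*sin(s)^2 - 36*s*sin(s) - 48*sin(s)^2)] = 4*(3*s*cos(s) + s + 3*sin(s) + 4*sin(2*s))/((s + 2*sin(s))^2*(s + 4*sin(s))^2)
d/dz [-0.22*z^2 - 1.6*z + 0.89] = -0.44*z - 1.6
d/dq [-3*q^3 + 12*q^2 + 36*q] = -9*q^2 + 24*q + 36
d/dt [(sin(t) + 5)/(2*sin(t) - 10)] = -5*cos(t)/(sin(t) - 5)^2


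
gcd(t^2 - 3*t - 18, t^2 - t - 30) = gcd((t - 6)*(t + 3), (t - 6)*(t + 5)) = t - 6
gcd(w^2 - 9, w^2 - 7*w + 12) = w - 3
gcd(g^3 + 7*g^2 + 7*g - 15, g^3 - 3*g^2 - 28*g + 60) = g + 5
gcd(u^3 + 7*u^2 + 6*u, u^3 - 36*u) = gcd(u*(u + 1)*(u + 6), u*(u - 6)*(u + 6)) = u^2 + 6*u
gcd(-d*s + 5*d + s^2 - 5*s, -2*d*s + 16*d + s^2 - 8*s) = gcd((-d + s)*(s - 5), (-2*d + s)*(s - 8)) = 1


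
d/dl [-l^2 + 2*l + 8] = 2 - 2*l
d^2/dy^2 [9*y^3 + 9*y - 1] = 54*y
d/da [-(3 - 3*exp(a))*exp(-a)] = 3*exp(-a)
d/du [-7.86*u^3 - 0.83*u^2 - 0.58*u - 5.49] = -23.58*u^2 - 1.66*u - 0.58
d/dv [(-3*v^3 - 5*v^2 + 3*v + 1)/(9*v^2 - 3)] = (-9*v^4 + 4*v - 3)/(3*(9*v^4 - 6*v^2 + 1))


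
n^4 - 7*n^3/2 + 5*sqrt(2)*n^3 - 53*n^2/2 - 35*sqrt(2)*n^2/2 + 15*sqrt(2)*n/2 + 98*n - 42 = (n - 3)*(n - 1/2)*(n - 2*sqrt(2))*(n + 7*sqrt(2))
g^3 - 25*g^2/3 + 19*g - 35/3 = (g - 5)*(g - 7/3)*(g - 1)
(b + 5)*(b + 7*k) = b^2 + 7*b*k + 5*b + 35*k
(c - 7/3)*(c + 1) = c^2 - 4*c/3 - 7/3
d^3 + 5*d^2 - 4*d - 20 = (d - 2)*(d + 2)*(d + 5)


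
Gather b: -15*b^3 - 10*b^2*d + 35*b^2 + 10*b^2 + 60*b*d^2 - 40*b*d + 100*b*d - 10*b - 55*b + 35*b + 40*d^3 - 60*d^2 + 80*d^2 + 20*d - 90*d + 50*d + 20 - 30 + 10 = -15*b^3 + b^2*(45 - 10*d) + b*(60*d^2 + 60*d - 30) + 40*d^3 + 20*d^2 - 20*d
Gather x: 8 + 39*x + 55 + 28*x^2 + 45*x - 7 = 28*x^2 + 84*x + 56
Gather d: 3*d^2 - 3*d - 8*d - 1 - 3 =3*d^2 - 11*d - 4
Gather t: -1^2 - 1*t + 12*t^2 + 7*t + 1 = 12*t^2 + 6*t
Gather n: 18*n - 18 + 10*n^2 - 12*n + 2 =10*n^2 + 6*n - 16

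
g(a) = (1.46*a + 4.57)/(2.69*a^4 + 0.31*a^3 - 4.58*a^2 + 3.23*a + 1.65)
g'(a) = (1.46*a + 4.57)*(-10.76*a^3 - 0.93*a^2 + 9.16*a - 3.23)/(2.69*a^4 + 0.31*a^3 - 4.58*a^2 + 3.23*a + 1.65)^2 + 1.46/(2.69*a^4 + 0.31*a^3 - 4.58*a^2 + 3.23*a + 1.65) = (-11.7822*a^4 - 50.0784*a^3 + 2.4367*a^2 + 41.8612*a - 12.3521)/(7.2361*a^8 + 1.6678*a^7 - 24.5443*a^6 + 14.5378*a^5 + 31.856*a^4 - 28.5638*a^3 - 4.6811*a^2 + 10.659*a + 2.7225)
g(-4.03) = -0.00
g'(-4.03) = 0.00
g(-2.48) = 0.02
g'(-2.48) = 0.06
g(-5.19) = -0.00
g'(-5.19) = -0.00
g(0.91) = 2.05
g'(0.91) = -2.18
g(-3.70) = -0.00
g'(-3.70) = 0.00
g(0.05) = 2.58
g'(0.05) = -3.17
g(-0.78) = -1.22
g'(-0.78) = -3.06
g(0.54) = 2.29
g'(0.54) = 0.38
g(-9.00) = -0.00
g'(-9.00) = -0.00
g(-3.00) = 0.00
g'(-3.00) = 0.01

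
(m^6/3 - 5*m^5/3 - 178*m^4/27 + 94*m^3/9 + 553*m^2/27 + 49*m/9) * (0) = 0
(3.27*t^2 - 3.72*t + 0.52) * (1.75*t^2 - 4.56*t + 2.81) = 5.7225*t^4 - 21.4212*t^3 + 27.0619*t^2 - 12.8244*t + 1.4612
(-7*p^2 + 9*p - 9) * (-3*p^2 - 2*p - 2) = 21*p^4 - 13*p^3 + 23*p^2 + 18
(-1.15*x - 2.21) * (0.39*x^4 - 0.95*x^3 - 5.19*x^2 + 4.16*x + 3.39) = -0.4485*x^5 + 0.2306*x^4 + 8.068*x^3 + 6.6859*x^2 - 13.0921*x - 7.4919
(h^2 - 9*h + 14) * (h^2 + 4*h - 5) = h^4 - 5*h^3 - 27*h^2 + 101*h - 70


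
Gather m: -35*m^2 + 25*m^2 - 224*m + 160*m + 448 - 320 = -10*m^2 - 64*m + 128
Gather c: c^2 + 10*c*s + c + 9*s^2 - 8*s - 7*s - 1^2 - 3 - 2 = c^2 + c*(10*s + 1) + 9*s^2 - 15*s - 6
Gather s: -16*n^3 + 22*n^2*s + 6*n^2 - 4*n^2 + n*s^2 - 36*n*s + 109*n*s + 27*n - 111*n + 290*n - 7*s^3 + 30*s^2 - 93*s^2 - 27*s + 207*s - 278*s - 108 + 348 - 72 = -16*n^3 + 2*n^2 + 206*n - 7*s^3 + s^2*(n - 63) + s*(22*n^2 + 73*n - 98) + 168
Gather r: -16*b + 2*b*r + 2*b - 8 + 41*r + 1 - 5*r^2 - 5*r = -14*b - 5*r^2 + r*(2*b + 36) - 7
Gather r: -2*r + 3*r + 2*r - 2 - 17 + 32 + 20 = 3*r + 33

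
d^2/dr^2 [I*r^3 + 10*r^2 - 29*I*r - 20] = 6*I*r + 20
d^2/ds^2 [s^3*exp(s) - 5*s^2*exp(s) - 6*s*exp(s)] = (s^3 + s^2 - 20*s - 22)*exp(s)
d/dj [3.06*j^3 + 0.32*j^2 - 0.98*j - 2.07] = 9.18*j^2 + 0.64*j - 0.98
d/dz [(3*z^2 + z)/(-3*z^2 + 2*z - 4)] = (9*z^2 - 24*z - 4)/(9*z^4 - 12*z^3 + 28*z^2 - 16*z + 16)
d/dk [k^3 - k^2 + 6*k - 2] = 3*k^2 - 2*k + 6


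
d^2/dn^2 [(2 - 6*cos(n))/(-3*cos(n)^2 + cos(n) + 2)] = (-243*(1 - cos(2*n))^2*cos(n) + 27*(1 - cos(2*n))^2 + 313*cos(n) + 62*cos(2*n) - 279*cos(3*n) + 54*cos(5*n) - 150)/(2*(cos(n) - 1)^3*(3*cos(n) + 2)^3)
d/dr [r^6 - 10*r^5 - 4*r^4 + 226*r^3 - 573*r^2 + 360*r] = 6*r^5 - 50*r^4 - 16*r^3 + 678*r^2 - 1146*r + 360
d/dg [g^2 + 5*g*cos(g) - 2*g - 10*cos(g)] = -5*g*sin(g) + 2*g + 10*sin(g) + 5*cos(g) - 2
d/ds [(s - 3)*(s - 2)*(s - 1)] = 3*s^2 - 12*s + 11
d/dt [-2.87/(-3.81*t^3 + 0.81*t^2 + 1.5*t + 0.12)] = (-32.8041*t^2 + 4.6494*t + 4.305)/(-3.81*t^3 + 0.81*t^2 + 1.5*t + 0.12)^2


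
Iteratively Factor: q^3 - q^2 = (q - 1)*(q^2) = q*(q - 1)*(q)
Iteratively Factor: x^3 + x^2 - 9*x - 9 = (x - 3)*(x^2 + 4*x + 3) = (x - 3)*(x + 3)*(x + 1)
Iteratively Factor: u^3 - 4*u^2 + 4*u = (u - 2)*(u^2 - 2*u) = (u - 2)^2*(u)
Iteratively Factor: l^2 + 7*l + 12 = (l + 3)*(l + 4)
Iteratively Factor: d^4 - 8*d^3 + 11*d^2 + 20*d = (d - 4)*(d^3 - 4*d^2 - 5*d) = (d - 4)*(d + 1)*(d^2 - 5*d) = d*(d - 4)*(d + 1)*(d - 5)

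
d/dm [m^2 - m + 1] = 2*m - 1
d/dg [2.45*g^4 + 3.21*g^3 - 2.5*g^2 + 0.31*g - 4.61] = 9.8*g^3 + 9.63*g^2 - 5.0*g + 0.31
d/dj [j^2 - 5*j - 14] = 2*j - 5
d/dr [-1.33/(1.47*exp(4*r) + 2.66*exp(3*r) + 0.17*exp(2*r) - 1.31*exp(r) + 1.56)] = (7.8204*exp(3*r) + 10.6134*exp(2*r) + 0.4522*exp(r) - 1.7423)*exp(r)/(1.47*exp(4*r) + 2.66*exp(3*r) + 0.17*exp(2*r) - 1.31*exp(r) + 1.56)^2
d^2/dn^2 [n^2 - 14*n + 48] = 2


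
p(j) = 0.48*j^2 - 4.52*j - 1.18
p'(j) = 0.96*j - 4.52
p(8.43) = -5.17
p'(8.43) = 3.57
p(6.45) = -10.36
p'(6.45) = 1.67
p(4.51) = -11.80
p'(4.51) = -0.19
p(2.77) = -10.02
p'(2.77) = -1.86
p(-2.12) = 10.56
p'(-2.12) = -6.56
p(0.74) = -4.26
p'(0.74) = -3.81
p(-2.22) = 11.22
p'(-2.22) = -6.65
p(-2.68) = 14.38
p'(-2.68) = -7.09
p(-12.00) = 122.18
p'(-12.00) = -16.04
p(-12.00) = 122.18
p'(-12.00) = -16.04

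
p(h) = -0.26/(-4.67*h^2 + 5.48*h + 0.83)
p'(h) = -0.26*(9.34*h - 5.48)/(-4.67*h^2 + 5.48*h + 0.83)^2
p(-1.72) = 0.01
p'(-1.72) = 0.01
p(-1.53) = 0.01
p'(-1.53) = 0.02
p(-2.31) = 0.01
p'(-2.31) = 0.01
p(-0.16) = 1.56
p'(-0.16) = 65.53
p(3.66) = 0.01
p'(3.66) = -0.00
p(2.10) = 0.03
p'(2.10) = -0.05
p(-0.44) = 0.10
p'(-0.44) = 0.40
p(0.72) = -0.11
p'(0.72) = -0.06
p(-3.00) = 0.00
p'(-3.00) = 0.00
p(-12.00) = 0.00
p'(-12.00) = 0.00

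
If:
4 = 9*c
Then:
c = 4/9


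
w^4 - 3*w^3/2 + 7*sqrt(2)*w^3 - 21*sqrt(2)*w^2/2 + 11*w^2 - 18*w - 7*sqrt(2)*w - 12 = (w - 2)*(w + 1/2)*(w + sqrt(2))*(w + 6*sqrt(2))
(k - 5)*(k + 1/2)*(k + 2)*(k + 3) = k^4 + k^3/2 - 19*k^2 - 79*k/2 - 15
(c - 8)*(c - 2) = c^2 - 10*c + 16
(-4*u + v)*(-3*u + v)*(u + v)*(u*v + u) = 12*u^4*v + 12*u^4 + 5*u^3*v^2 + 5*u^3*v - 6*u^2*v^3 - 6*u^2*v^2 + u*v^4 + u*v^3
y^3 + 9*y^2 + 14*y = y*(y + 2)*(y + 7)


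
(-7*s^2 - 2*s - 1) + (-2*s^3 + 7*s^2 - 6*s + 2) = -2*s^3 - 8*s + 1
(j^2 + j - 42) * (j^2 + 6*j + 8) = j^4 + 7*j^3 - 28*j^2 - 244*j - 336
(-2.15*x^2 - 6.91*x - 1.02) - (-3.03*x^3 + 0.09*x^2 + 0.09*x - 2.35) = 3.03*x^3 - 2.24*x^2 - 7.0*x + 1.33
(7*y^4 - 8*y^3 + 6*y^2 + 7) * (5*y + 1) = 35*y^5 - 33*y^4 + 22*y^3 + 6*y^2 + 35*y + 7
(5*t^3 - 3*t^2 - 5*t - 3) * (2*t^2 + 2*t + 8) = 10*t^5 + 4*t^4 + 24*t^3 - 40*t^2 - 46*t - 24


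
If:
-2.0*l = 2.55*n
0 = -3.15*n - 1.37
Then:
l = 0.55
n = -0.43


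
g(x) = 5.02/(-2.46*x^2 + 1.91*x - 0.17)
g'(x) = 5.02*(4.92*x - 1.91)/(-2.46*x^2 + 1.91*x - 0.17)^2 = (24.6984*x - 9.5882)/(2.46*x^2 - 1.91*x + 0.17)^2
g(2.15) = -0.68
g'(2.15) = 0.79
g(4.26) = -0.14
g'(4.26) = 0.07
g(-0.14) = -10.34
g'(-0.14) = -55.32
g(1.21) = -3.44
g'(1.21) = 9.51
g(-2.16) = -0.32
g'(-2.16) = -0.25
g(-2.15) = -0.32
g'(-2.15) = -0.26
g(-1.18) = -0.86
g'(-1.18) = -1.13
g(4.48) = -0.12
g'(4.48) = 0.06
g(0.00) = -29.53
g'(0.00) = -331.77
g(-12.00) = -0.01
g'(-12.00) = -0.00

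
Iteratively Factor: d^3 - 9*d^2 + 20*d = (d - 5)*(d^2 - 4*d) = (d - 5)*(d - 4)*(d)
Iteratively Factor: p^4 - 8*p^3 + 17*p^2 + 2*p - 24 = (p - 3)*(p^3 - 5*p^2 + 2*p + 8) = (p - 4)*(p - 3)*(p^2 - p - 2) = (p - 4)*(p - 3)*(p - 2)*(p + 1)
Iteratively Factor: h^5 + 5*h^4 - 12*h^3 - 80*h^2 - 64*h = (h - 4)*(h^4 + 9*h^3 + 24*h^2 + 16*h) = (h - 4)*(h + 1)*(h^3 + 8*h^2 + 16*h) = (h - 4)*(h + 1)*(h + 4)*(h^2 + 4*h) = (h - 4)*(h + 1)*(h + 4)^2*(h)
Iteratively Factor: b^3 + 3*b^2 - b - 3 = (b + 3)*(b^2 - 1) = (b - 1)*(b + 3)*(b + 1)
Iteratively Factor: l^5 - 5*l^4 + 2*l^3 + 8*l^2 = (l)*(l^4 - 5*l^3 + 2*l^2 + 8*l) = l*(l - 2)*(l^3 - 3*l^2 - 4*l) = l^2*(l - 2)*(l^2 - 3*l - 4) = l^2*(l - 4)*(l - 2)*(l + 1)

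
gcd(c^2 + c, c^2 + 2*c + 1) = c + 1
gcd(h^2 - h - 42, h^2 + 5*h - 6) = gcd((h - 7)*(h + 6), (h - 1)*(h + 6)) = h + 6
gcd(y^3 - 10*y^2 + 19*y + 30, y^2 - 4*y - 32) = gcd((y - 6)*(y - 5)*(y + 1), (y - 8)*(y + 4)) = 1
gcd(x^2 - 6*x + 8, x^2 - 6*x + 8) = x^2 - 6*x + 8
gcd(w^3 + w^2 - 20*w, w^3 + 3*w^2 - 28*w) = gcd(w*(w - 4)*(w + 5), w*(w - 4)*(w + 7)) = w^2 - 4*w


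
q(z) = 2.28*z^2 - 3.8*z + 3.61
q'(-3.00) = -17.48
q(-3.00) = 35.53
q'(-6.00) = -31.16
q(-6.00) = 108.49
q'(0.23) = -2.75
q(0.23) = 2.86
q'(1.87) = 4.73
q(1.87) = 4.48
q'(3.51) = 12.21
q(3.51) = 18.36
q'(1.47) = 2.90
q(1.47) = 2.95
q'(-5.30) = -27.97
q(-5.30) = 87.80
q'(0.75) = -0.38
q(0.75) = 2.04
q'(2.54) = 7.78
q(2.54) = 8.67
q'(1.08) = 1.12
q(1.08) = 2.17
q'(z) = 4.56*z - 3.8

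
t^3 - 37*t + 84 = (t - 4)*(t - 3)*(t + 7)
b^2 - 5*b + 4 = (b - 4)*(b - 1)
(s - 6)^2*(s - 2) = s^3 - 14*s^2 + 60*s - 72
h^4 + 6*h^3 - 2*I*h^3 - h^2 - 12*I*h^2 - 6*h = h*(h + 6)*(h - I)^2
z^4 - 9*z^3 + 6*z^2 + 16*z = z*(z - 8)*(z - 2)*(z + 1)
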